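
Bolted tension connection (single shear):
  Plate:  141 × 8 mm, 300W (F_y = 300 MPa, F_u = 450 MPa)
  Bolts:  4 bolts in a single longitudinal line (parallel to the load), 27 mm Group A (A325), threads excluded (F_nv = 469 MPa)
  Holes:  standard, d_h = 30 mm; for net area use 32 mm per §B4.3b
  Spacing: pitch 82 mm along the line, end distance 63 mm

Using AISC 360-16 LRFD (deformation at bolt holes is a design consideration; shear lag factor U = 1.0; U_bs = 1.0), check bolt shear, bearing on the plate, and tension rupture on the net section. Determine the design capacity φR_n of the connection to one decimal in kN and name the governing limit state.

294.3 kN (net-section rupture governs)

Bolt shear: A_b = π(27)²/4 = 572.56 mm². φR_n = 0.75 × 469 × 572.56 × 4 × 1 = 805.6 kN.
Bearing (8 mm plate, F_u = 450 MPa): end bolts L_c = 63 − 30/2 = 48, R_n = min(1.2×48×8×450, 2.4×27×8×450) = 207.36 kN/bolt; interior L_c = 82 − 30 = 52, R_n = 224.64 kN/bolt. φR_n = 0.75 × (1×207.36 + 3×224.64) = 661.0 kN.
Tension rupture (net): A_n = (141 − 1×32)×8 = 872 mm² (U = 1.0, A_e = A_n). φR_n = 0.75 × 450 × 872 = 294.3 kN.
Governing: min(805.6, 661.0, 294.3) = 294.3 kN → net-section rupture.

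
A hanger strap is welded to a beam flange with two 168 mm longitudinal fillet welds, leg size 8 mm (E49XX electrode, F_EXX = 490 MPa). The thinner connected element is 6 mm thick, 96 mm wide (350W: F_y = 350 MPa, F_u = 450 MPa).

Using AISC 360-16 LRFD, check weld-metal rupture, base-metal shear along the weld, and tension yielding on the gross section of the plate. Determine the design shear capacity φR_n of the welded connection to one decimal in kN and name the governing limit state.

Weld metal: throat = 0.707×8 = 5.656 mm, L = 2×168 = 336 mm. φR_n = 0.75 × 0.6 × 490 × 5.656 × 336 = 419.0 kN.
Base metal shear (6 mm plate): yield φR_n = 1.0×0.6×350×6×336 = 423.4 kN; rupture φR_n = 0.75×0.6×450×6×336 = 408.2 kN; take 408.2 kN (rupture).
Tension yield (gross): A_g = 96×6 = 576 mm². φR_n = 0.90 × 350 × 576 = 181.4 kN.
Governing: min(419.0, 408.2, 181.4) = 181.4 kN → gross-section yield.

181.4 kN (gross-section yield governs)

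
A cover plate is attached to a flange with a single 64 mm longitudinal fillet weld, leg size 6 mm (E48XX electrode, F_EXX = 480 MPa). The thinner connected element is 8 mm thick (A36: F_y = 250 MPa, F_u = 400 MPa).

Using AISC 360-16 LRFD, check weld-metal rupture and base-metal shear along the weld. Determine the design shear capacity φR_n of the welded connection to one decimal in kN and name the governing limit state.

Weld metal: throat = 0.707×6 = 4.242 mm, L = 64 mm. φR_n = 0.75 × 0.6 × 480 × 4.242 × 64 = 58.6 kN.
Base metal shear (8 mm plate): yield φR_n = 1.0×0.6×250×8×64 = 76.8 kN; rupture φR_n = 0.75×0.6×400×8×64 = 92.2 kN; take 76.8 kN (yield).
Governing: min(58.6, 76.8) = 58.6 kN → weld metal.

58.6 kN (weld metal governs)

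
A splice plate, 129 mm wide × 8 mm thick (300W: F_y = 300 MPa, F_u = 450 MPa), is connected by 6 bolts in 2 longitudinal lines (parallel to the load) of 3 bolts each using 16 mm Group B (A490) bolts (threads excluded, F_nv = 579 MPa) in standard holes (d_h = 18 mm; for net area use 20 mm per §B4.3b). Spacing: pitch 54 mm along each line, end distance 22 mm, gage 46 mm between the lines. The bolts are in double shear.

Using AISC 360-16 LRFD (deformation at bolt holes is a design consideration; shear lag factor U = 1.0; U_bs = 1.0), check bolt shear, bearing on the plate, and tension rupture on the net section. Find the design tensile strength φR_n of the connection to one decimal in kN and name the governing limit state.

240.3 kN (net-section rupture governs)

Bolt shear: A_b = π(16)²/4 = 201.06 mm². φR_n = 0.75 × 579 × 201.06 × 6 × 2 = 1047.7 kN.
Bearing (8 mm plate, F_u = 450 MPa): end bolts L_c = 22 − 18/2 = 13, R_n = min(1.2×13×8×450, 2.4×16×8×450) = 56.16 kN/bolt; interior L_c = 54 − 18 = 36, R_n = 138.24 kN/bolt. φR_n = 0.75 × (2×56.16 + 4×138.24) = 499.0 kN.
Tension rupture (net): A_n = (129 − 2×20)×8 = 712 mm² (U = 1.0, A_e = A_n). φR_n = 0.75 × 450 × 712 = 240.3 kN.
Governing: min(1047.7, 499.0, 240.3) = 240.3 kN → net-section rupture.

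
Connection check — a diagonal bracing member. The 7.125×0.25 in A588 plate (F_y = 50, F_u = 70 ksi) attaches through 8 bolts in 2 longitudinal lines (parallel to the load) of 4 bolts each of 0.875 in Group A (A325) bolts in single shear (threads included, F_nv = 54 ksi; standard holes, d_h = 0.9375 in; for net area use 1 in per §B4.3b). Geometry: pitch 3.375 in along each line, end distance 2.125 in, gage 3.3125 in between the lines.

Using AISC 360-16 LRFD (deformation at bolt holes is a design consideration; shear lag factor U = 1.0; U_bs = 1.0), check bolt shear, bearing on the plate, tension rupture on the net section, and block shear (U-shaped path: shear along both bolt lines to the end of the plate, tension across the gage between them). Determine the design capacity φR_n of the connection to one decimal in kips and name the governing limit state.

Bolt shear: A_b = π(0.875)²/4 = 0.60132 in². φR_n = 0.75 × 54 × 0.60132 × 8 × 1 = 194.8 kips.
Bearing (0.25 in plate, F_u = 70 ksi): end bolts L_c = 2.125 − 0.9375/2 = 1.65625, R_n = min(1.2×1.65625×0.25×70, 2.4×0.875×0.25×70) = 34.781 kips/bolt; interior L_c = 3.375 − 0.9375 = 2.4375, R_n = 36.75 kips/bolt. φR_n = 0.75 × (2×34.781 + 6×36.75) = 217.5 kips.
Tension rupture (net): A_n = (7.125 − 2×1)×0.25 = 1.2813 in² (U = 1.0, A_e = A_n). φR_n = 0.75 × 70 × 1.2813 = 67.3 kips.
Block shear: shear path 2×[2.125+3×3.375] = 2×12.25 in, A_gv = 6.125, A_nv = 2×(12.25 − 3.5×1)×0.25 = 4.375 in²; tension across gage: (3.3125 − 1×1)×0.25 = 0.57813 in². R_n = min(0.6×70×4.375, 0.6×50×6.125) + 1.0×70×0.57813 = min(183.75, 183.75) + 40.469 = 224.22 kips. φR_n = 0.75 × 224.22 = 168.2 kips.
Governing: min(194.8, 217.5, 67.3, 168.2) = 67.3 kips → net-section rupture.

67.3 kips (net-section rupture governs)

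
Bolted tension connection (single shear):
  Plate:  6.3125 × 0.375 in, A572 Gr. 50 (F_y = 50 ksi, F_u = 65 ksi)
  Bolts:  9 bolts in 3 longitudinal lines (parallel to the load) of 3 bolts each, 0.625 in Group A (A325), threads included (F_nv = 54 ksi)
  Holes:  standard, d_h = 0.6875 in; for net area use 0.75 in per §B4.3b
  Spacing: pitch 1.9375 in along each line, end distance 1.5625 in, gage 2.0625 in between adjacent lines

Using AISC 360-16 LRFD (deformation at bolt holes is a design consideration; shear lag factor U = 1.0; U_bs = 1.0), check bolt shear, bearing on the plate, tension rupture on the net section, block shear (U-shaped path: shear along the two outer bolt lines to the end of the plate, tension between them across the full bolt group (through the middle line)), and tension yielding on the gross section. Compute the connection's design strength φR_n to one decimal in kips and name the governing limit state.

74.3 kips (net-section rupture governs)

Bolt shear: A_b = π(0.625)²/4 = 0.3068 in². φR_n = 0.75 × 54 × 0.3068 × 9 × 1 = 111.8 kips.
Bearing (0.375 in plate, F_u = 65 ksi): end bolts L_c = 1.5625 − 0.6875/2 = 1.21875, R_n = min(1.2×1.21875×0.375×65, 2.4×0.625×0.375×65) = 35.648 kips/bolt; interior L_c = 1.9375 − 0.6875 = 1.25, R_n = 36.563 kips/bolt. φR_n = 0.75 × (3×35.648 + 6×36.563) = 244.7 kips.
Tension rupture (net): A_n = (6.3125 − 3×0.75)×0.375 = 1.5234 in² (U = 1.0, A_e = A_n). φR_n = 0.75 × 65 × 1.5234 = 74.3 kips.
Block shear: shear path 2×[1.5625+2×1.9375] = 2×5.4375 in, A_gv = 4.0781, A_nv = 2×(5.4375 − 2.5×0.75)×0.375 = 2.6719 in²; tension across gage: (4.125 − 2×0.75)×0.375 = 0.98438 in². R_n = min(0.6×65×2.6719, 0.6×50×4.0781) + 1.0×65×0.98438 = min(104.2, 122.34) + 63.985 = 168.19 kips. φR_n = 0.75 × 168.19 = 126.1 kips.
Tension yield (gross): A_g = 6.3125×0.375 = 2.3672 in². φR_n = 0.90 × 50 × 2.3672 = 106.5 kips.
Governing: min(111.8, 244.7, 74.3, 126.1, 106.5) = 74.3 kips → net-section rupture.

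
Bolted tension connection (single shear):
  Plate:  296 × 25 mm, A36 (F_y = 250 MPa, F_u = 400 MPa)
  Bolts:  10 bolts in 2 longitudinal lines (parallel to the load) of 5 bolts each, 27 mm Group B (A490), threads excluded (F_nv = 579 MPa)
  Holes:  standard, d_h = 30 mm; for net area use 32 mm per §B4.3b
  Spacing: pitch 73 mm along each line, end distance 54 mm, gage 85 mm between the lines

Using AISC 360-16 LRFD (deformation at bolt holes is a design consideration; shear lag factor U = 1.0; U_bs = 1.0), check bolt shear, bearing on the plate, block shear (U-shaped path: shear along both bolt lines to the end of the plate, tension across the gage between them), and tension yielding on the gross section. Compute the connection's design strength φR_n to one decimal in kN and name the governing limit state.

Bolt shear: A_b = π(27)²/4 = 572.56 mm². φR_n = 0.75 × 579 × 572.56 × 10 × 1 = 2486.3 kN.
Bearing (25 mm plate, F_u = 400 MPa): end bolts L_c = 54 − 30/2 = 39, R_n = min(1.2×39×25×400, 2.4×27×25×400) = 468 kN/bolt; interior L_c = 73 − 30 = 43, R_n = 516 kN/bolt. φR_n = 0.75 × (2×468 + 8×516) = 3798.0 kN.
Block shear: shear path 2×[54+4×73] = 2×346 mm, A_gv = 17300, A_nv = 2×(346 − 4.5×32)×25 = 10100 mm²; tension across gage: (85 − 1×32)×25 = 1325 mm². R_n = min(0.6×400×10100, 0.6×250×17300) + 1.0×400×1325 = min(2424, 2595) + 530 = 2954 kN. φR_n = 0.75 × 2954 = 2215.5 kN.
Tension yield (gross): A_g = 296×25 = 7400 mm². φR_n = 0.90 × 250 × 7400 = 1665.0 kN.
Governing: min(2486.3, 3798.0, 2215.5, 1665.0) = 1665.0 kN → gross-section yield.

1665.0 kN (gross-section yield governs)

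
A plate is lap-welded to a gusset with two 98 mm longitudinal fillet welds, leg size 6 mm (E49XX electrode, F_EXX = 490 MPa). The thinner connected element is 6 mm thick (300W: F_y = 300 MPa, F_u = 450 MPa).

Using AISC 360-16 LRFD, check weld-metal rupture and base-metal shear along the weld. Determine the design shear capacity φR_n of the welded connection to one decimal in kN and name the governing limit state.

183.3 kN (weld metal governs)

Weld metal: throat = 0.707×6 = 4.242 mm, L = 2×98 = 196 mm. φR_n = 0.75 × 0.6 × 490 × 4.242 × 196 = 183.3 kN.
Base metal shear (6 mm plate): yield φR_n = 1.0×0.6×300×6×196 = 211.7 kN; rupture φR_n = 0.75×0.6×450×6×196 = 238.1 kN; take 211.7 kN (yield).
Governing: min(183.3, 211.7) = 183.3 kN → weld metal.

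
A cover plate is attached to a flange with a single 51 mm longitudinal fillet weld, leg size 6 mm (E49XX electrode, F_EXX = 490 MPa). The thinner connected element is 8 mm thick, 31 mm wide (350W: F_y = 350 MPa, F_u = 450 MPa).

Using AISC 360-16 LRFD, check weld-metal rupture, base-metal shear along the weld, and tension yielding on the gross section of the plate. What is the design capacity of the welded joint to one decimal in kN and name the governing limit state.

Weld metal: throat = 0.707×6 = 4.242 mm, L = 51 mm. φR_n = 0.75 × 0.6 × 490 × 4.242 × 51 = 47.7 kN.
Base metal shear (8 mm plate): yield φR_n = 1.0×0.6×350×8×51 = 85.7 kN; rupture φR_n = 0.75×0.6×450×8×51 = 82.6 kN; take 82.6 kN (rupture).
Tension yield (gross): A_g = 31×8 = 248 mm². φR_n = 0.90 × 350 × 248 = 78.1 kN.
Governing: min(47.7, 82.6, 78.1) = 47.7 kN → weld metal.

47.7 kN (weld metal governs)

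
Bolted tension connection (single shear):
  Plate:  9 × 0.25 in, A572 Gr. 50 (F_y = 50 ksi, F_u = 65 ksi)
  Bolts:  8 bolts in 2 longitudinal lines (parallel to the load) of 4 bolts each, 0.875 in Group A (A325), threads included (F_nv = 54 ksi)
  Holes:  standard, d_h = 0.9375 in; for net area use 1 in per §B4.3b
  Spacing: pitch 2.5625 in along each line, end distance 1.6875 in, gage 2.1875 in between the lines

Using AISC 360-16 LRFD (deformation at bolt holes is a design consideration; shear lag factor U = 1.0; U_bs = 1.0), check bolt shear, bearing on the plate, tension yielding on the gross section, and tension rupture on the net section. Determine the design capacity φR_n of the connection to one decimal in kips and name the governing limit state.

85.3 kips (net-section rupture governs)

Bolt shear: A_b = π(0.875)²/4 = 0.60132 in². φR_n = 0.75 × 54 × 0.60132 × 8 × 1 = 194.8 kips.
Bearing (0.25 in plate, F_u = 65 ksi): end bolts L_c = 1.6875 − 0.9375/2 = 1.21875, R_n = min(1.2×1.21875×0.25×65, 2.4×0.875×0.25×65) = 23.766 kips/bolt; interior L_c = 2.5625 − 0.9375 = 1.625, R_n = 31.688 kips/bolt. φR_n = 0.75 × (2×23.766 + 6×31.688) = 178.2 kips.
Tension yield (gross): A_g = 9×0.25 = 2.25 in². φR_n = 0.90 × 50 × 2.25 = 101.3 kips.
Tension rupture (net): A_n = (9 − 2×1)×0.25 = 1.75 in² (U = 1.0, A_e = A_n). φR_n = 0.75 × 65 × 1.75 = 85.3 kips.
Governing: min(194.8, 178.2, 101.3, 85.3) = 85.3 kips → net-section rupture.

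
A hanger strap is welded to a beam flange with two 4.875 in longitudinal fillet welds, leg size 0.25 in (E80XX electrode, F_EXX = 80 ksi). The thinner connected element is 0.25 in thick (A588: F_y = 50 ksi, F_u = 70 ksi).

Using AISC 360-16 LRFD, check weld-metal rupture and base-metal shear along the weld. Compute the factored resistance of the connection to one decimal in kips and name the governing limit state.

Weld metal: throat = 0.707×0.25 = 0.17675 in, L = 2×4.875 = 9.75 in. φR_n = 0.75 × 0.6 × 80 × 0.17675 × 9.75 = 62.0 kips.
Base metal shear (0.25 in plate): yield φR_n = 1.0×0.6×50×0.25×9.75 = 73.1 kips; rupture φR_n = 0.75×0.6×70×0.25×9.75 = 76.8 kips; take 73.1 kips (yield).
Governing: min(62.0, 73.1) = 62.0 kips → weld metal.

62.0 kips (weld metal governs)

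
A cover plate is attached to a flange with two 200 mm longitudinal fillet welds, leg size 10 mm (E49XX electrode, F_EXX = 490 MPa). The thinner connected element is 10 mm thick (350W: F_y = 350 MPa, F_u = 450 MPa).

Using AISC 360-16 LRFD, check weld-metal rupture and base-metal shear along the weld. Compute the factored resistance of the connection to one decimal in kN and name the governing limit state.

Weld metal: throat = 0.707×10 = 7.07 mm, L = 2×200 = 400 mm. φR_n = 0.75 × 0.6 × 490 × 7.07 × 400 = 623.6 kN.
Base metal shear (10 mm plate): yield φR_n = 1.0×0.6×350×10×400 = 840.0 kN; rupture φR_n = 0.75×0.6×450×10×400 = 810.0 kN; take 810.0 kN (rupture).
Governing: min(623.6, 810.0) = 623.6 kN → weld metal.

623.6 kN (weld metal governs)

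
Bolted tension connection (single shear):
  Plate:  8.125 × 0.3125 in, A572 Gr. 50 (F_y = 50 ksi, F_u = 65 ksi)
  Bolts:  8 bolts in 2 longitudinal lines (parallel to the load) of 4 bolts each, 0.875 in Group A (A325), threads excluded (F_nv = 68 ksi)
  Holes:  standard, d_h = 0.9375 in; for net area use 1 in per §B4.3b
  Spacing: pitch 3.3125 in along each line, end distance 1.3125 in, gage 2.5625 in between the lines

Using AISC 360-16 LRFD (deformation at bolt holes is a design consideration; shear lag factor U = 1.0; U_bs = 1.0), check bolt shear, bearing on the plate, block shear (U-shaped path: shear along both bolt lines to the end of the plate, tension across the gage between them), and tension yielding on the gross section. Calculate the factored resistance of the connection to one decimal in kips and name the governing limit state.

114.3 kips (gross-section yield governs)

Bolt shear: A_b = π(0.875)²/4 = 0.60132 in². φR_n = 0.75 × 68 × 0.60132 × 8 × 1 = 245.3 kips.
Bearing (0.3125 in plate, F_u = 65 ksi): end bolts L_c = 1.3125 − 0.9375/2 = 0.84375, R_n = min(1.2×0.84375×0.3125×65, 2.4×0.875×0.3125×65) = 20.566 kips/bolt; interior L_c = 3.3125 − 0.9375 = 2.375, R_n = 42.656 kips/bolt. φR_n = 0.75 × (2×20.566 + 6×42.656) = 222.8 kips.
Block shear: shear path 2×[1.3125+3×3.3125] = 2×11.25 in, A_gv = 7.0313, A_nv = 2×(11.25 − 3.5×1)×0.3125 = 4.8438 in²; tension across gage: (2.5625 − 1×1)×0.3125 = 0.48828 in². R_n = min(0.6×65×4.8438, 0.6×50×7.0313) + 1.0×65×0.48828 = min(188.91, 210.94) + 31.738 = 220.65 kips. φR_n = 0.75 × 220.65 = 165.5 kips.
Tension yield (gross): A_g = 8.125×0.3125 = 2.5391 in². φR_n = 0.90 × 50 × 2.5391 = 114.3 kips.
Governing: min(245.3, 222.8, 165.5, 114.3) = 114.3 kips → gross-section yield.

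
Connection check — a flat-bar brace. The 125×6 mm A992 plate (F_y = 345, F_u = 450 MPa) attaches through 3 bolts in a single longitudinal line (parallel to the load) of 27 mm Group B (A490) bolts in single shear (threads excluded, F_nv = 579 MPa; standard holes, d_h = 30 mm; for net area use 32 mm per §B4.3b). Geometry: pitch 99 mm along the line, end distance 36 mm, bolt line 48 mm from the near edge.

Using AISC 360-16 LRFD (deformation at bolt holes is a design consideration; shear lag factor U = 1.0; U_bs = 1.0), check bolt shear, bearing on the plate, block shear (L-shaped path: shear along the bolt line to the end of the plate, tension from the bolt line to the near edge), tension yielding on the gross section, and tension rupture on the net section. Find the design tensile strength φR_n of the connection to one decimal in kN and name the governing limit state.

188.3 kN (net-section rupture governs)

Bolt shear: A_b = π(27)²/4 = 572.56 mm². φR_n = 0.75 × 579 × 572.56 × 3 × 1 = 745.9 kN.
Bearing (6 mm plate, F_u = 450 MPa): end bolts L_c = 36 − 30/2 = 21, R_n = min(1.2×21×6×450, 2.4×27×6×450) = 68.04 kN/bolt; interior L_c = 99 − 30 = 69, R_n = 174.96 kN/bolt. φR_n = 0.75 × (1×68.04 + 2×174.96) = 313.5 kN.
Block shear: shear path 1×[36+2×99] = 1×234 mm, A_gv = 1404, A_nv = 1×(234 − 2.5×32)×6 = 924 mm²; tension to near edge: (48 − 0.5×32)×6 = 192 mm². R_n = min(0.6×450×924, 0.6×345×1404) + 1.0×450×192 = min(249.48, 290.63) + 86.4 = 335.88 kN. φR_n = 0.75 × 335.88 = 251.9 kN.
Tension yield (gross): A_g = 125×6 = 750 mm². φR_n = 0.90 × 345 × 750 = 232.9 kN.
Tension rupture (net): A_n = (125 − 1×32)×6 = 558 mm² (U = 1.0, A_e = A_n). φR_n = 0.75 × 450 × 558 = 188.3 kN.
Governing: min(745.9, 313.5, 251.9, 232.9, 188.3) = 188.3 kN → net-section rupture.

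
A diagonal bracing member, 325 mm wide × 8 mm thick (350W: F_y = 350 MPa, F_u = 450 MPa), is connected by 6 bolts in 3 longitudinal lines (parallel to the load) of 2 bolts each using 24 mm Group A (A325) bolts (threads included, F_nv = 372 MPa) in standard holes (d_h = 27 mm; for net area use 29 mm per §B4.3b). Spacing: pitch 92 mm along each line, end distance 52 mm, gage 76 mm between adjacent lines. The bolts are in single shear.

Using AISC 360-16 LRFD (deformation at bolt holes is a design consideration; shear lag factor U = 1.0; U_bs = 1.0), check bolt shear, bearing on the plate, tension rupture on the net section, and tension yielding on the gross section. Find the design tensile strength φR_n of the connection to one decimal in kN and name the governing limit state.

642.6 kN (net-section rupture governs)

Bolt shear: A_b = π(24)²/4 = 452.39 mm². φR_n = 0.75 × 372 × 452.39 × 6 × 1 = 757.3 kN.
Bearing (8 mm plate, F_u = 450 MPa): end bolts L_c = 52 − 27/2 = 38.5, R_n = min(1.2×38.5×8×450, 2.4×24×8×450) = 166.32 kN/bolt; interior L_c = 92 − 27 = 65, R_n = 207.36 kN/bolt. φR_n = 0.75 × (3×166.32 + 3×207.36) = 840.8 kN.
Tension rupture (net): A_n = (325 − 3×29)×8 = 1904 mm² (U = 1.0, A_e = A_n). φR_n = 0.75 × 450 × 1904 = 642.6 kN.
Tension yield (gross): A_g = 325×8 = 2600 mm². φR_n = 0.90 × 350 × 2600 = 819.0 kN.
Governing: min(757.3, 840.8, 642.6, 819.0) = 642.6 kN → net-section rupture.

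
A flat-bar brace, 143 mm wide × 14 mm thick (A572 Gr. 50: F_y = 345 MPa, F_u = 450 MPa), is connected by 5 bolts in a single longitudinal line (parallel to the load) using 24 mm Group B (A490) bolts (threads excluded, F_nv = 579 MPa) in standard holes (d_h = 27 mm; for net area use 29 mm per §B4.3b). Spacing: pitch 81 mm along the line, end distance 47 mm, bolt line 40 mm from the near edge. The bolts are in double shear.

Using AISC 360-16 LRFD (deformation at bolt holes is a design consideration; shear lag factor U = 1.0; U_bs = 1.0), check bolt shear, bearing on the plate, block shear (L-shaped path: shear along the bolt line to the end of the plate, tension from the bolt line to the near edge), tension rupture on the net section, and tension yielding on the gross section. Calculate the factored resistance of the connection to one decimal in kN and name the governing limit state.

Bolt shear: A_b = π(24)²/4 = 452.39 mm². φR_n = 0.75 × 579 × 452.39 × 5 × 2 = 1964.5 kN.
Bearing (14 mm plate, F_u = 450 MPa): end bolts L_c = 47 − 27/2 = 33.5, R_n = min(1.2×33.5×14×450, 2.4×24×14×450) = 253.26 kN/bolt; interior L_c = 81 − 27 = 54, R_n = 362.88 kN/bolt. φR_n = 0.75 × (1×253.26 + 4×362.88) = 1278.6 kN.
Block shear: shear path 1×[47+4×81] = 1×371 mm, A_gv = 5194, A_nv = 1×(371 − 4.5×29)×14 = 3367 mm²; tension to near edge: (40 − 0.5×29)×14 = 357 mm². R_n = min(0.6×450×3367, 0.6×345×5194) + 1.0×450×357 = min(909.09, 1075.2) + 160.65 = 1069.7 kN. φR_n = 0.75 × 1069.7 = 802.3 kN.
Tension rupture (net): A_n = (143 − 1×29)×14 = 1596 mm² (U = 1.0, A_e = A_n). φR_n = 0.75 × 450 × 1596 = 538.7 kN.
Tension yield (gross): A_g = 143×14 = 2002 mm². φR_n = 0.90 × 345 × 2002 = 621.6 kN.
Governing: min(1964.5, 1278.6, 802.3, 538.7, 621.6) = 538.7 kN → net-section rupture.

538.7 kN (net-section rupture governs)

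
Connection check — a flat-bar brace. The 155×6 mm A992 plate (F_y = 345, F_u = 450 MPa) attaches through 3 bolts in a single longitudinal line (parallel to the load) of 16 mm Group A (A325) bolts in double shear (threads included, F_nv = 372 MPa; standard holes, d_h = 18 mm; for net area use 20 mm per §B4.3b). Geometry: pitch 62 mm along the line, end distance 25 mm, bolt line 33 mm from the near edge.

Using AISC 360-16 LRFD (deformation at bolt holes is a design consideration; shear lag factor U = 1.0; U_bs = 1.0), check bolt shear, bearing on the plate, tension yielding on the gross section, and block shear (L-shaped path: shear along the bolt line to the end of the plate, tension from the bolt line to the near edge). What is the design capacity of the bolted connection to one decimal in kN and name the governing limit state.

Bolt shear: A_b = π(16)²/4 = 201.06 mm². φR_n = 0.75 × 372 × 201.06 × 3 × 2 = 336.6 kN.
Bearing (6 mm plate, F_u = 450 MPa): end bolts L_c = 25 − 18/2 = 16, R_n = min(1.2×16×6×450, 2.4×16×6×450) = 51.84 kN/bolt; interior L_c = 62 − 18 = 44, R_n = 103.68 kN/bolt. φR_n = 0.75 × (1×51.84 + 2×103.68) = 194.4 kN.
Tension yield (gross): A_g = 155×6 = 930 mm². φR_n = 0.90 × 345 × 930 = 288.8 kN.
Block shear: shear path 1×[25+2×62] = 1×149 mm, A_gv = 894, A_nv = 1×(149 − 2.5×20)×6 = 594 mm²; tension to near edge: (33 − 0.5×20)×6 = 138 mm². R_n = min(0.6×450×594, 0.6×345×894) + 1.0×450×138 = min(160.38, 185.06) + 62.1 = 222.48 kN. φR_n = 0.75 × 222.48 = 166.9 kN.
Governing: min(336.6, 194.4, 288.8, 166.9) = 166.9 kN → block shear.

166.9 kN (block shear governs)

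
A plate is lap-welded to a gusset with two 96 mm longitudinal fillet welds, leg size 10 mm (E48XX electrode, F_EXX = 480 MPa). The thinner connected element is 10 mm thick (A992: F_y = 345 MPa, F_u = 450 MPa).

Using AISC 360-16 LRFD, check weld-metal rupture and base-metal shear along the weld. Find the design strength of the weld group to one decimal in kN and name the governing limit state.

Weld metal: throat = 0.707×10 = 7.07 mm, L = 2×96 = 192 mm. φR_n = 0.75 × 0.6 × 480 × 7.07 × 192 = 293.2 kN.
Base metal shear (10 mm plate): yield φR_n = 1.0×0.6×345×10×192 = 397.4 kN; rupture φR_n = 0.75×0.6×450×10×192 = 388.8 kN; take 388.8 kN (rupture).
Governing: min(293.2, 388.8) = 293.2 kN → weld metal.

293.2 kN (weld metal governs)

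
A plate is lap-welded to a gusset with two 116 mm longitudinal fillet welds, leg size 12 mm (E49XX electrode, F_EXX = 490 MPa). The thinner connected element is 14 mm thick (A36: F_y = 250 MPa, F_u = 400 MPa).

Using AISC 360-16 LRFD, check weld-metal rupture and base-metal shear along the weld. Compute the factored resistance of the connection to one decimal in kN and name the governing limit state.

434.0 kN (weld metal governs)

Weld metal: throat = 0.707×12 = 8.484 mm, L = 2×116 = 232 mm. φR_n = 0.75 × 0.6 × 490 × 8.484 × 232 = 434.0 kN.
Base metal shear (14 mm plate): yield φR_n = 1.0×0.6×250×14×232 = 487.2 kN; rupture φR_n = 0.75×0.6×400×14×232 = 584.6 kN; take 487.2 kN (yield).
Governing: min(434.0, 487.2) = 434.0 kN → weld metal.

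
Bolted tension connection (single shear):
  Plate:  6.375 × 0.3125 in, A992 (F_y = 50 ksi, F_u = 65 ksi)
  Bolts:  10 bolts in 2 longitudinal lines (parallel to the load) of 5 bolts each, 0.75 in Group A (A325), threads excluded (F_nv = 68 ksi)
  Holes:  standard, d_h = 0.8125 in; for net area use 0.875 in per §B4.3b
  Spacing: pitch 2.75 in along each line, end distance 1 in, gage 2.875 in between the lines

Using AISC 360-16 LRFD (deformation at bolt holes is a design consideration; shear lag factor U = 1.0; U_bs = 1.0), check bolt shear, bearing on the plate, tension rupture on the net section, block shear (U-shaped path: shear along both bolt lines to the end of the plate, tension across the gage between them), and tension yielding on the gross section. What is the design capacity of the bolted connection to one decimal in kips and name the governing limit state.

Bolt shear: A_b = π(0.75)²/4 = 0.44179 in². φR_n = 0.75 × 68 × 0.44179 × 10 × 1 = 225.3 kips.
Bearing (0.3125 in plate, F_u = 65 ksi): end bolts L_c = 1 − 0.8125/2 = 0.59375, R_n = min(1.2×0.59375×0.3125×65, 2.4×0.75×0.3125×65) = 14.473 kips/bolt; interior L_c = 2.75 − 0.8125 = 1.9375, R_n = 36.563 kips/bolt. φR_n = 0.75 × (2×14.473 + 8×36.563) = 241.1 kips.
Tension rupture (net): A_n = (6.375 − 2×0.875)×0.3125 = 1.4453 in² (U = 1.0, A_e = A_n). φR_n = 0.75 × 65 × 1.4453 = 70.5 kips.
Block shear: shear path 2×[1+4×2.75] = 2×12 in, A_gv = 7.5, A_nv = 2×(12 − 4.5×0.875)×0.3125 = 5.0391 in²; tension across gage: (2.875 − 1×0.875)×0.3125 = 0.625 in². R_n = min(0.6×65×5.0391, 0.6×50×7.5) + 1.0×65×0.625 = min(196.52, 225) + 40.625 = 237.15 kips. φR_n = 0.75 × 237.15 = 177.9 kips.
Tension yield (gross): A_g = 6.375×0.3125 = 1.9922 in². φR_n = 0.90 × 50 × 1.9922 = 89.6 kips.
Governing: min(225.3, 241.1, 70.5, 177.9, 89.6) = 70.5 kips → net-section rupture.

70.5 kips (net-section rupture governs)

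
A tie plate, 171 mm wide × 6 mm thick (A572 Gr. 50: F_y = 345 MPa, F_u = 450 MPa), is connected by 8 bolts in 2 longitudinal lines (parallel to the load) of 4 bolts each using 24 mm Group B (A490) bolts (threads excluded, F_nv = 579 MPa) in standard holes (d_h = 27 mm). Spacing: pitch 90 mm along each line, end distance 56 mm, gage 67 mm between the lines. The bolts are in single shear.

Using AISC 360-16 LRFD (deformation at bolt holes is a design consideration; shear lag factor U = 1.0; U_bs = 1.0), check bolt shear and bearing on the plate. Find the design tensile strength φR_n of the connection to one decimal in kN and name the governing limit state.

Bolt shear: A_b = π(24)²/4 = 452.39 mm². φR_n = 0.75 × 579 × 452.39 × 8 × 1 = 1571.6 kN.
Bearing (6 mm plate, F_u = 450 MPa): end bolts L_c = 56 − 27/2 = 42.5, R_n = min(1.2×42.5×6×450, 2.4×24×6×450) = 137.7 kN/bolt; interior L_c = 90 − 27 = 63, R_n = 155.52 kN/bolt. φR_n = 0.75 × (2×137.7 + 6×155.52) = 906.4 kN.
Governing: min(1571.6, 906.4) = 906.4 kN → bearing.

906.4 kN (bearing governs)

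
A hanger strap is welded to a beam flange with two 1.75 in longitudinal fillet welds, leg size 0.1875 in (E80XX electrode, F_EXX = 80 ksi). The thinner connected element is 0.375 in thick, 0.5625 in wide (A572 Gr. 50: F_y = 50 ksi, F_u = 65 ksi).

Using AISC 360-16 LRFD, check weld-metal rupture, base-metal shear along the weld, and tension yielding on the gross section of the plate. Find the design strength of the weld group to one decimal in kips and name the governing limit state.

Weld metal: throat = 0.707×0.1875 = 0.13256 in, L = 2×1.75 = 3.5 in. φR_n = 0.75 × 0.6 × 80 × 0.13256 × 3.5 = 16.7 kips.
Base metal shear (0.375 in plate): yield φR_n = 1.0×0.6×50×0.375×3.5 = 39.4 kips; rupture φR_n = 0.75×0.6×65×0.375×3.5 = 38.4 kips; take 38.4 kips (rupture).
Tension yield (gross): A_g = 0.5625×0.375 = 0.21094 in². φR_n = 0.90 × 50 × 0.21094 = 9.5 kips.
Governing: min(16.7, 38.4, 9.5) = 9.5 kips → gross-section yield.

9.5 kips (gross-section yield governs)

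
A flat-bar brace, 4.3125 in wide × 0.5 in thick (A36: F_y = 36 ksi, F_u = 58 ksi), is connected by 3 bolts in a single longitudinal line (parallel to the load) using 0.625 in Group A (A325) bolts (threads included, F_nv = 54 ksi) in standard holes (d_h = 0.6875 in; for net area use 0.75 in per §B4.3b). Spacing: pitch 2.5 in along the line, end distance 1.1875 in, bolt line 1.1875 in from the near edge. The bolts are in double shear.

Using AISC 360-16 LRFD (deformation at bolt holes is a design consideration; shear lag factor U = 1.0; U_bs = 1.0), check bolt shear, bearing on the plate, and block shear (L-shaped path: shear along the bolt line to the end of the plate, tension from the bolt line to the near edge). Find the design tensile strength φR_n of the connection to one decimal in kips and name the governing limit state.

Bolt shear: A_b = π(0.625)²/4 = 0.3068 in². φR_n = 0.75 × 54 × 0.3068 × 3 × 2 = 74.6 kips.
Bearing (0.5 in plate, F_u = 58 ksi): end bolts L_c = 1.1875 − 0.6875/2 = 0.84375, R_n = min(1.2×0.84375×0.5×58, 2.4×0.625×0.5×58) = 29.363 kips/bolt; interior L_c = 2.5 − 0.6875 = 1.8125, R_n = 43.5 kips/bolt. φR_n = 0.75 × (1×29.363 + 2×43.5) = 87.3 kips.
Block shear: shear path 1×[1.1875+2×2.5] = 1×6.1875 in, A_gv = 3.0938, A_nv = 1×(6.1875 − 2.5×0.75)×0.5 = 2.1563 in²; tension to near edge: (1.1875 − 0.5×0.75)×0.5 = 0.40625 in². R_n = min(0.6×58×2.1563, 0.6×36×3.0938) + 1.0×58×0.40625 = min(75.039, 66.826) + 23.563 = 90.389 kips. φR_n = 0.75 × 90.389 = 67.8 kips.
Governing: min(74.6, 87.3, 67.8) = 67.8 kips → block shear.

67.8 kips (block shear governs)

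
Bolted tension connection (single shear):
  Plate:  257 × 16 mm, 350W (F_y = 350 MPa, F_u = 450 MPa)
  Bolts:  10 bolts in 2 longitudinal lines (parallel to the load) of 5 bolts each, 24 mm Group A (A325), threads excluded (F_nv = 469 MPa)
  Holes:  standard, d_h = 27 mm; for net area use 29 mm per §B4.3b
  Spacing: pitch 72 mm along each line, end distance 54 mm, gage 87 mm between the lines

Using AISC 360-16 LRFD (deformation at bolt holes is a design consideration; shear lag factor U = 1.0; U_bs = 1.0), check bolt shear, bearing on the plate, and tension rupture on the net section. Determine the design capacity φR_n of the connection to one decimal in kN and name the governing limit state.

1074.6 kN (net-section rupture governs)

Bolt shear: A_b = π(24)²/4 = 452.39 mm². φR_n = 0.75 × 469 × 452.39 × 10 × 1 = 1591.3 kN.
Bearing (16 mm plate, F_u = 450 MPa): end bolts L_c = 54 − 27/2 = 40.5, R_n = min(1.2×40.5×16×450, 2.4×24×16×450) = 349.92 kN/bolt; interior L_c = 72 − 27 = 45, R_n = 388.8 kN/bolt. φR_n = 0.75 × (2×349.92 + 8×388.8) = 2857.7 kN.
Tension rupture (net): A_n = (257 − 2×29)×16 = 3184 mm² (U = 1.0, A_e = A_n). φR_n = 0.75 × 450 × 3184 = 1074.6 kN.
Governing: min(1591.3, 2857.7, 1074.6) = 1074.6 kN → net-section rupture.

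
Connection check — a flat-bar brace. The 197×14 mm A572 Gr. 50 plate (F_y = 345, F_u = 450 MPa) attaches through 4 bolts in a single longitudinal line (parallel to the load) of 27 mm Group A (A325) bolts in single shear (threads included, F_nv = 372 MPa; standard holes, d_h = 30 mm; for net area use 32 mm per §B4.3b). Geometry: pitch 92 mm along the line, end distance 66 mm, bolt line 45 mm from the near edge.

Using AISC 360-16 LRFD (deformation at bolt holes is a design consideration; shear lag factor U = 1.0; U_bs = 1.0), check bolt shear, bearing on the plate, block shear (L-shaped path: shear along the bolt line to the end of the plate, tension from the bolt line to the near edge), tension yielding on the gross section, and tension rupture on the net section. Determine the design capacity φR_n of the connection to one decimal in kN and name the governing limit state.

Bolt shear: A_b = π(27)²/4 = 572.56 mm². φR_n = 0.75 × 372 × 572.56 × 4 × 1 = 639.0 kN.
Bearing (14 mm plate, F_u = 450 MPa): end bolts L_c = 66 − 30/2 = 51, R_n = min(1.2×51×14×450, 2.4×27×14×450) = 385.56 kN/bolt; interior L_c = 92 − 30 = 62, R_n = 408.24 kN/bolt. φR_n = 0.75 × (1×385.56 + 3×408.24) = 1207.7 kN.
Block shear: shear path 1×[66+3×92] = 1×342 mm, A_gv = 4788, A_nv = 1×(342 − 3.5×32)×14 = 3220 mm²; tension to near edge: (45 − 0.5×32)×14 = 406 mm². R_n = min(0.6×450×3220, 0.6×345×4788) + 1.0×450×406 = min(869.4, 991.12) + 182.7 = 1052.1 kN. φR_n = 0.75 × 1052.1 = 789.1 kN.
Tension yield (gross): A_g = 197×14 = 2758 mm². φR_n = 0.90 × 345 × 2758 = 856.4 kN.
Tension rupture (net): A_n = (197 − 1×32)×14 = 2310 mm² (U = 1.0, A_e = A_n). φR_n = 0.75 × 450 × 2310 = 779.6 kN.
Governing: min(639.0, 1207.7, 789.1, 856.4, 779.6) = 639.0 kN → bolt shear.

639.0 kN (bolt shear governs)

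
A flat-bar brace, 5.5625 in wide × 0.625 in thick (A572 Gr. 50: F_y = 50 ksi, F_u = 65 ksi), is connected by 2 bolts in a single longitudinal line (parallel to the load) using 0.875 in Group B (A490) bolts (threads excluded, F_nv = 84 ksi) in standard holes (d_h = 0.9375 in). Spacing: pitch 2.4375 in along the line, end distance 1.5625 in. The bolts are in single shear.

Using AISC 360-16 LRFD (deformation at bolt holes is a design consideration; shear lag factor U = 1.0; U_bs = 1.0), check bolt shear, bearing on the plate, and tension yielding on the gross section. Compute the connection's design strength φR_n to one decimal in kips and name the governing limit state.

75.8 kips (bolt shear governs)

Bolt shear: A_b = π(0.875)²/4 = 0.60132 in². φR_n = 0.75 × 84 × 0.60132 × 2 × 1 = 75.8 kips.
Bearing (0.625 in plate, F_u = 65 ksi): end bolts L_c = 1.5625 − 0.9375/2 = 1.09375, R_n = min(1.2×1.09375×0.625×65, 2.4×0.875×0.625×65) = 53.32 kips/bolt; interior L_c = 2.4375 − 0.9375 = 1.5, R_n = 73.125 kips/bolt. φR_n = 0.75 × (1×53.32 + 1×73.125) = 94.8 kips.
Tension yield (gross): A_g = 5.5625×0.625 = 3.4766 in². φR_n = 0.90 × 50 × 3.4766 = 156.4 kips.
Governing: min(75.8, 94.8, 156.4) = 75.8 kips → bolt shear.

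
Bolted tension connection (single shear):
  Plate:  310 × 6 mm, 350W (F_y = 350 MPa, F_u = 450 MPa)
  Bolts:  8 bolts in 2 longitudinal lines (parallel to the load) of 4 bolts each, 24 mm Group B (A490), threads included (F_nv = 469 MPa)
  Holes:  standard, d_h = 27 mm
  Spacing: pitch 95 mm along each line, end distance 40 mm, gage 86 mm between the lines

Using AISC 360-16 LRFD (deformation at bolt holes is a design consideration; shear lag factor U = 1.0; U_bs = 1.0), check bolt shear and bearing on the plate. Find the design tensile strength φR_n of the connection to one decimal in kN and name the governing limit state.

Bolt shear: A_b = π(24)²/4 = 452.39 mm². φR_n = 0.75 × 469 × 452.39 × 8 × 1 = 1273.0 kN.
Bearing (6 mm plate, F_u = 450 MPa): end bolts L_c = 40 − 27/2 = 26.5, R_n = min(1.2×26.5×6×450, 2.4×24×6×450) = 85.86 kN/bolt; interior L_c = 95 − 27 = 68, R_n = 155.52 kN/bolt. φR_n = 0.75 × (2×85.86 + 6×155.52) = 828.6 kN.
Governing: min(1273.0, 828.6) = 828.6 kN → bearing.

828.6 kN (bearing governs)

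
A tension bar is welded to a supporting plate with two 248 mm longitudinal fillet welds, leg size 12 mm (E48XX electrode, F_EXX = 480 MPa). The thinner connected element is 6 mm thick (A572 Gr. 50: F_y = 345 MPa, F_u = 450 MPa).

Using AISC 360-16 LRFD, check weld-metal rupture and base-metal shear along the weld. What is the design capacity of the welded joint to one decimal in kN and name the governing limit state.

Weld metal: throat = 0.707×12 = 8.484 mm, L = 2×248 = 496 mm. φR_n = 0.75 × 0.6 × 480 × 8.484 × 496 = 908.9 kN.
Base metal shear (6 mm plate): yield φR_n = 1.0×0.6×345×6×496 = 616.0 kN; rupture φR_n = 0.75×0.6×450×6×496 = 602.6 kN; take 602.6 kN (rupture).
Governing: min(908.9, 602.6) = 602.6 kN → base-metal shear.

602.6 kN (base-metal shear governs)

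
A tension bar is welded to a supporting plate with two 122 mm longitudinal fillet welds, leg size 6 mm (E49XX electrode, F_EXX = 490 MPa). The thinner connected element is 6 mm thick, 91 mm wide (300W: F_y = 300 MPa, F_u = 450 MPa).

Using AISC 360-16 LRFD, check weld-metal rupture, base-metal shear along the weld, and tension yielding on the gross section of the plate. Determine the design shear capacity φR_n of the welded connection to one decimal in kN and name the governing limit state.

147.4 kN (gross-section yield governs)

Weld metal: throat = 0.707×6 = 4.242 mm, L = 2×122 = 244 mm. φR_n = 0.75 × 0.6 × 490 × 4.242 × 244 = 228.2 kN.
Base metal shear (6 mm plate): yield φR_n = 1.0×0.6×300×6×244 = 263.5 kN; rupture φR_n = 0.75×0.6×450×6×244 = 296.5 kN; take 263.5 kN (yield).
Tension yield (gross): A_g = 91×6 = 546 mm². φR_n = 0.90 × 300 × 546 = 147.4 kN.
Governing: min(228.2, 263.5, 147.4) = 147.4 kN → gross-section yield.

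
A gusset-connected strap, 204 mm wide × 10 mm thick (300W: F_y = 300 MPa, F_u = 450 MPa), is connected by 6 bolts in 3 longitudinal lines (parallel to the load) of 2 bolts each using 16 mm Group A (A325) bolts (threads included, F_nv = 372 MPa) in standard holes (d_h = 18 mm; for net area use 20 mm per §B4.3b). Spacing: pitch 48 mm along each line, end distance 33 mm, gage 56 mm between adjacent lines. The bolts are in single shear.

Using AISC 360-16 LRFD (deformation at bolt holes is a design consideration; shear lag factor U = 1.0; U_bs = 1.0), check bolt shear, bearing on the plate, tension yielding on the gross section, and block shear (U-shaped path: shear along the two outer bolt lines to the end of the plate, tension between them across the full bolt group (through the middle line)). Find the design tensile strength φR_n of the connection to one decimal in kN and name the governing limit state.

Bolt shear: A_b = π(16)²/4 = 201.06 mm². φR_n = 0.75 × 372 × 201.06 × 6 × 1 = 336.6 kN.
Bearing (10 mm plate, F_u = 450 MPa): end bolts L_c = 33 − 18/2 = 24, R_n = min(1.2×24×10×450, 2.4×16×10×450) = 129.6 kN/bolt; interior L_c = 48 − 18 = 30, R_n = 162 kN/bolt. φR_n = 0.75 × (3×129.6 + 3×162) = 656.1 kN.
Tension yield (gross): A_g = 204×10 = 2040 mm². φR_n = 0.90 × 300 × 2040 = 550.8 kN.
Block shear: shear path 2×[33+1×48] = 2×81 mm, A_gv = 1620, A_nv = 2×(81 − 1.5×20)×10 = 1020 mm²; tension across gage: (112 − 2×20)×10 = 720 mm². R_n = min(0.6×450×1020, 0.6×300×1620) + 1.0×450×720 = min(275.4, 291.6) + 324 = 599.4 kN. φR_n = 0.75 × 599.4 = 449.6 kN.
Governing: min(336.6, 656.1, 550.8, 449.6) = 336.6 kN → bolt shear.

336.6 kN (bolt shear governs)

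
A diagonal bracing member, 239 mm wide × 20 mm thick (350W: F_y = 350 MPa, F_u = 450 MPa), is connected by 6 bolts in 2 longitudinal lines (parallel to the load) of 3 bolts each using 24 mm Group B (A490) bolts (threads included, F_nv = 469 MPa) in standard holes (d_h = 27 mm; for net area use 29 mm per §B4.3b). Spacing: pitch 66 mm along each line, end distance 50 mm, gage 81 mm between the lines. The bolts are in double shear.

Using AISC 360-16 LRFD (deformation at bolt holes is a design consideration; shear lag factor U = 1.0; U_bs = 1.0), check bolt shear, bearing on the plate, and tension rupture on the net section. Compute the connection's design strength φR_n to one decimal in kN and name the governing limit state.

Bolt shear: A_b = π(24)²/4 = 452.39 mm². φR_n = 0.75 × 469 × 452.39 × 6 × 2 = 1909.5 kN.
Bearing (20 mm plate, F_u = 450 MPa): end bolts L_c = 50 − 27/2 = 36.5, R_n = min(1.2×36.5×20×450, 2.4×24×20×450) = 394.2 kN/bolt; interior L_c = 66 − 27 = 39, R_n = 421.2 kN/bolt. φR_n = 0.75 × (2×394.2 + 4×421.2) = 1854.9 kN.
Tension rupture (net): A_n = (239 − 2×29)×20 = 3620 mm² (U = 1.0, A_e = A_n). φR_n = 0.75 × 450 × 3620 = 1221.8 kN.
Governing: min(1909.5, 1854.9, 1221.8) = 1221.8 kN → net-section rupture.

1221.8 kN (net-section rupture governs)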